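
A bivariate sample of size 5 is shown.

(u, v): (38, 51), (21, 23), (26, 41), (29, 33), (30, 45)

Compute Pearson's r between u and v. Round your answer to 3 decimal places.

0.869

n = 5, Σu = 144, Σv = 193, Σu² = 4302, Σv² = 7925, Σuv = 5794
nΣuv − ΣuΣv = 28970 − 27792 = 1178
nΣu² − (Σu)² = 21510 − 20736 = 774; nΣv² − (Σv)² = 39625 − 37249 = 2376
r = 1178 / √(774 × 2376) = 1178 / 1356.1062 ≈ 0.869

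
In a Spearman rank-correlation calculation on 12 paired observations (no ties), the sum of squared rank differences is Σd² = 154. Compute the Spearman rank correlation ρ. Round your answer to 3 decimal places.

ρ = 1 − 6Σd² / [n(n²−1)] = 1 − 6×154 / (12×143)
  = 1 − 924/1716 = 1 − 0.5385 ≈ 0.462

0.462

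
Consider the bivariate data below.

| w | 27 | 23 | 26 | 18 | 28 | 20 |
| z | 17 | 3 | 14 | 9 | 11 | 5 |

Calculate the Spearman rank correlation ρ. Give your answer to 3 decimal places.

Rank w: 5, 3, 4, 1, 6, 2
Rank z: 6, 1, 5, 3, 4, 2
d = rank(w) − rank(z): -1, 2, -1, -2, 2, 0; Σd² = 14
ρ = 1 − 6Σd² / [n(n²−1)] = 1 − 6×14 / (6×35) = 1 − 84/210 ≈ 0.600

0.600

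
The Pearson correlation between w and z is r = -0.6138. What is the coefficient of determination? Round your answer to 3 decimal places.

0.377

r² = (-0.6138)² = 0.377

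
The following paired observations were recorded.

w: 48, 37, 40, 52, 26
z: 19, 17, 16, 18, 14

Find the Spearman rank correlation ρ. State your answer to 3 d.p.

Rank w: 4, 2, 3, 5, 1
Rank z: 5, 3, 2, 4, 1
d = rank(w) − rank(z): -1, -1, 1, 1, 0; Σd² = 4
ρ = 1 − 6Σd² / [n(n²−1)] = 1 − 6×4 / (5×24) = 1 − 24/120 ≈ 0.800

0.800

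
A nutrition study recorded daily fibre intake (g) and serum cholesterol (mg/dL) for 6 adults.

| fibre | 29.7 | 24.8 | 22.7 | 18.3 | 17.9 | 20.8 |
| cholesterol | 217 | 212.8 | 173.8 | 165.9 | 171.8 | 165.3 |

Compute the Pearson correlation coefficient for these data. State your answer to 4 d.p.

n = 6, Σx = 134.2, Σy = 1106.6, Σx² = 3100.36, Σy² = 206941.42, Σxy = 25217.03
nΣxy − ΣxΣy = 151302.18 − 148505.72 = 2796.46
nΣx² − (Σx)² = 18602.16 − 18009.64 = 592.52; nΣy² − (Σy)² = 1241648.52 − 1224563.56 = 17084.96
r = 2796.46 / √(592.52 × 17084.96) = 2796.46 / 3181.6946 ≈ 0.8789

0.8789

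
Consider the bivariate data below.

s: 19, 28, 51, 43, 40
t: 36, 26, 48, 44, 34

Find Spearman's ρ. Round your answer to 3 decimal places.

0.700

Rank s: 1, 2, 5, 4, 3
Rank t: 3, 1, 5, 4, 2
d = rank(s) − rank(t): -2, 1, 0, 0, 1; Σd² = 6
ρ = 1 − 6Σd² / [n(n²−1)] = 1 − 6×6 / (5×24) = 1 − 36/120 ≈ 0.700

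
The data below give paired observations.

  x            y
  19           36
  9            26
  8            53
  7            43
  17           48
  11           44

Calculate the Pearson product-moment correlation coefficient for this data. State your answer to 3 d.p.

n = 6, Σx = 71, Σy = 250, Σx² = 965, Σy² = 10870, Σxy = 2943
nΣxy − ΣxΣy = 17658 − 17750 = -92
nΣx² − (Σx)² = 5790 − 5041 = 749; nΣy² − (Σy)² = 65220 − 62500 = 2720
r = -92 / √(749 × 2720) = -92 / 1427.3332 ≈ -0.064

-0.064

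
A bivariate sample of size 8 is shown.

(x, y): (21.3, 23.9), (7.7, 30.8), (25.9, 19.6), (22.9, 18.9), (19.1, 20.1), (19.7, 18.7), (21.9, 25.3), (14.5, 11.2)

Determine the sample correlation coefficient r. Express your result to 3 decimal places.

n = 8, Σx = 153, Σy = 168.5, Σx² = 3150.96, Σy² = 3780.45, Σxy = 3155.45
nΣxy − ΣxΣy = 25243.6 − 25780.5 = -536.9
nΣx² − (Σx)² = 25207.68 − 23409 = 1798.68; nΣy² − (Σy)² = 30243.6 − 28392.25 = 1851.35
r = -536.9 / √(1798.68 × 1851.35) = -536.9 / 1824.8250 ≈ -0.294

-0.294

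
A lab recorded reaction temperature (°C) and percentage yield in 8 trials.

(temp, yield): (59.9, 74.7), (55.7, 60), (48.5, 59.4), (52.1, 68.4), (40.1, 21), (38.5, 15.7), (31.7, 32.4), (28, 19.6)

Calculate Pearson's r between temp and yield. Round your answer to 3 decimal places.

0.883

n = 8, Σx = 354.5, Σy = 351.2, Σx² = 16636.31, Σy² = 19508.42, Σxy = 17283.5
nΣxy − ΣxΣy = 138268 − 124500.4 = 13767.6
nΣx² − (Σx)² = 133090.48 − 125670.25 = 7420.23; nΣy² − (Σy)² = 156067.36 − 123341.44 = 32725.92
r = 13767.6 / √(7420.23 × 32725.92) = 13767.6 / 15583.1272 ≈ 0.883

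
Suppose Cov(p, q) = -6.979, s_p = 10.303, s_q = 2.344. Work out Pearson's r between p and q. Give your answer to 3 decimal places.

-0.289

r = Cov(p,q) / (s_p · s_q) = -6.979 / (10.303 × 2.344)
  = -6.979 / 24.1502 ≈ -0.289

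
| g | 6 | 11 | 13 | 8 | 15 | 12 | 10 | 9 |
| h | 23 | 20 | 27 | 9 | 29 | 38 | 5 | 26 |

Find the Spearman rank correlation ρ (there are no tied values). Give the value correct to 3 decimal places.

Rank g: 1, 5, 7, 2, 8, 6, 4, 3
Rank h: 4, 3, 6, 2, 7, 8, 1, 5
d = rank(g) − rank(h): -3, 2, 1, 0, 1, -2, 3, -2; Σd² = 32
ρ = 1 − 6Σd² / [n(n²−1)] = 1 − 6×32 / (8×63) = 1 − 192/504 ≈ 0.619

0.619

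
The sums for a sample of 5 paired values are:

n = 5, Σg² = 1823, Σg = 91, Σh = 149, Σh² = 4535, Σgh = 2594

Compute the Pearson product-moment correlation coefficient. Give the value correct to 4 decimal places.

-0.9368

r = (nΣgh − ΣgΣh) / √[(nΣg² − (Σg)²)(nΣh² − (Σh)²)]
Numerator: 5×2594 − 91×149 = -589
Denominator: √[(9115 − 8281)(22675 − 22201)] = √[834 × 474] = 628.7416
r = -589 / 628.7416 ≈ -0.9368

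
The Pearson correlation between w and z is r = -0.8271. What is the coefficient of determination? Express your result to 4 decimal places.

0.6841

r² = (-0.8271)² = 0.6841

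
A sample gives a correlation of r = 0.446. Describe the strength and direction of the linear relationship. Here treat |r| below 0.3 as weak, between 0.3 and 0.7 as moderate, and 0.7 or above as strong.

r = 0.446 > 0 so the relationship is positive.
|r| = 0.446, which falls in the moderate range.

moderate positive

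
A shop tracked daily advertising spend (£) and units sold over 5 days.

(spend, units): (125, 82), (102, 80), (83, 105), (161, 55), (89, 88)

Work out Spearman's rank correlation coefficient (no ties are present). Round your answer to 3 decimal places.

Rank spend: 4, 3, 1, 5, 2
Rank units: 3, 2, 5, 1, 4
d = rank(spend) − rank(units): 1, 1, -4, 4, -2; Σd² = 38
ρ = 1 − 6Σd² / [n(n²−1)] = 1 − 6×38 / (5×24) = 1 − 228/120 ≈ -0.900

-0.900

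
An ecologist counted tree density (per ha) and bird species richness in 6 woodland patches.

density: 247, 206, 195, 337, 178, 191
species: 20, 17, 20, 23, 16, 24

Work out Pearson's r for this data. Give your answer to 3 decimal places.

n = 6, Σx = 1354, Σy = 120, Σx² = 323204, Σy² = 2450, Σxy = 27525
nΣxy − ΣxΣy = 165150 − 162480 = 2670
nΣx² − (Σx)² = 1939224 − 1833316 = 105908; nΣy² − (Σy)² = 14700 − 14400 = 300
r = 2670 / √(105908 × 300) = 2670 / 5636.7012 ≈ 0.474

0.474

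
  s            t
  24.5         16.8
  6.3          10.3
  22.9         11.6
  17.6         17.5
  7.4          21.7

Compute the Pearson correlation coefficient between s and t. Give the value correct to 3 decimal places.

-0.098

n = 5, Σs = 78.7, Σt = 77.9, Σs² = 1528.87, Σt² = 1300.03, Σst = 1210.71
nΣst − ΣsΣt = 6053.55 − 6130.73 = -77.18
nΣs² − (Σs)² = 7644.35 − 6193.69 = 1450.66; nΣt² − (Σt)² = 6500.15 − 6068.41 = 431.74
r = -77.18 / √(1450.66 × 431.74) = -77.18 / 791.3962 ≈ -0.098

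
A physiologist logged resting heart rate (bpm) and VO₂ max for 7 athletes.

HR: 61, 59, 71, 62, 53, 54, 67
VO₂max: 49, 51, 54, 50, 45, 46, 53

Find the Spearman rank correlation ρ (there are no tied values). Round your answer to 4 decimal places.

Rank HR: 4, 3, 7, 5, 1, 2, 6
Rank VO₂max: 3, 5, 7, 4, 1, 2, 6
d = rank(HR) − rank(VO₂max): 1, -2, 0, 1, 0, 0, 0; Σd² = 6
ρ = 1 − 6Σd² / [n(n²−1)] = 1 − 6×6 / (7×48) = 1 − 36/336 ≈ 0.8929

0.8929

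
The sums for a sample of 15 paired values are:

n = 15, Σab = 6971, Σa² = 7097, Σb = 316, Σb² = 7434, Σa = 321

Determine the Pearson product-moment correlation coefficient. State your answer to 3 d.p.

r = (nΣab − ΣaΣb) / √[(nΣa² − (Σa)²)(nΣb² − (Σb)²)]
Numerator: 15×6971 − 321×316 = 3129
Denominator: √[(106455 − 103041)(111510 − 99856)] = √[3414 × 11654] = 6307.6744
r = 3129 / 6307.6744 ≈ 0.496

0.496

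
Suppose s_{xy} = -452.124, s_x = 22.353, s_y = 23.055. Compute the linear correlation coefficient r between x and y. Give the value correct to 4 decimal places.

r = Cov(x,y) / (s_x · s_y) = -452.124 / (22.353 × 23.055)
  = -452.124 / 515.3484 ≈ -0.8773

-0.8773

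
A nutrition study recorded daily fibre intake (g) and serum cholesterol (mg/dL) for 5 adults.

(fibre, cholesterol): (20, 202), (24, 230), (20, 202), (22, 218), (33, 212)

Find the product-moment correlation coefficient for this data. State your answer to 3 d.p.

n = 5, Σx = 119, Σy = 1064, Σx² = 2949, Σy² = 226976, Σxy = 25392
nΣxy − ΣxΣy = 126960 − 126616 = 344
nΣx² − (Σx)² = 14745 − 14161 = 584; nΣy² − (Σy)² = 1134880 − 1132096 = 2784
r = 344 / √(584 × 2784) = 344 / 1275.0906 ≈ 0.270

0.270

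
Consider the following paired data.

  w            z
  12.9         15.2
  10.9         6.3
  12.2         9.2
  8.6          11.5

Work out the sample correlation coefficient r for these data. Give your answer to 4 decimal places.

n = 4, Σw = 44.6, Σz = 42.2, Σw² = 508.02, Σz² = 487.62, Σwz = 475.89
nΣwz − ΣwΣz = 1903.56 − 1882.12 = 21.44
nΣw² − (Σw)² = 2032.08 − 1989.16 = 42.92; nΣz² − (Σz)² = 1950.48 − 1780.84 = 169.64
r = 21.44 / √(42.92 × 169.64) = 21.44 / 85.3285 ≈ 0.2513

0.2513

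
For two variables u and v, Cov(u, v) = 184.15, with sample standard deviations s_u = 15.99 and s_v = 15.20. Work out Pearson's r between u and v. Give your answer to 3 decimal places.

r = Cov(u,v) / (s_u · s_v) = 184.15 / (15.99 × 15.20)
  = 184.15 / 243.0480 ≈ 0.758

0.758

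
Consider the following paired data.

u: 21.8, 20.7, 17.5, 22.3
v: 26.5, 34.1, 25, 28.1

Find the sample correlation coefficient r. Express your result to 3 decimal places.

0.323

n = 4, Σu = 82.3, Σv = 113.7, Σu² = 1707.27, Σv² = 3279.67, Σuv = 2347.7
nΣuv − ΣuΣv = 9390.8 − 9357.51 = 33.29
nΣu² − (Σu)² = 6829.08 − 6773.29 = 55.79; nΣv² − (Σv)² = 13118.68 − 12927.69 = 190.99
r = 33.29 / √(55.79 × 190.99) = 33.29 / 103.2247 ≈ 0.323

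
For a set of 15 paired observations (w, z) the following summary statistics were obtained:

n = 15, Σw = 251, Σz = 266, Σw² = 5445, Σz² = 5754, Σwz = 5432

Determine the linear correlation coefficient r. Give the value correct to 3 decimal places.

0.863

r = (nΣwz − ΣwΣz) / √[(nΣw² − (Σw)²)(nΣz² − (Σz)²)]
Numerator: 15×5432 − 251×266 = 14714
Denominator: √[(81675 − 63001)(86310 − 70756)] = √[18674 × 15554] = 17042.7520
r = 14714 / 17042.7520 ≈ 0.863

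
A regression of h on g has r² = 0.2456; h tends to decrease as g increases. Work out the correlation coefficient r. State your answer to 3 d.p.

-0.496

|r| = √0.2456 = 0.496
The association is negative, so r = −0.496.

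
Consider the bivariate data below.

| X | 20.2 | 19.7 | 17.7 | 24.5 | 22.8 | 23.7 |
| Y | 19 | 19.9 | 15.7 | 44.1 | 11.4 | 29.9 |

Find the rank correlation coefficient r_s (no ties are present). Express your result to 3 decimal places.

Rank X: 3, 2, 1, 6, 4, 5
Rank Y: 3, 4, 2, 6, 1, 5
d = rank(X) − rank(Y): 0, -2, -1, 0, 3, 0; Σd² = 14
ρ = 1 − 6Σd² / [n(n²−1)] = 1 − 6×14 / (6×35) = 1 − 84/210 ≈ 0.600

0.600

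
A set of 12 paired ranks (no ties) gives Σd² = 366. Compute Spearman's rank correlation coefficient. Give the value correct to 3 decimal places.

-0.280

ρ = 1 − 6Σd² / [n(n²−1)] = 1 − 6×366 / (12×143)
  = 1 − 2196/1716 = 1 − 1.2797 ≈ -0.280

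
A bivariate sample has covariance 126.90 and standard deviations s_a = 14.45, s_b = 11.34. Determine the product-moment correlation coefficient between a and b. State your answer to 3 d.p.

r = Cov(a,b) / (s_a · s_b) = 126.90 / (14.45 × 11.34)
  = 126.90 / 163.8630 ≈ 0.774

0.774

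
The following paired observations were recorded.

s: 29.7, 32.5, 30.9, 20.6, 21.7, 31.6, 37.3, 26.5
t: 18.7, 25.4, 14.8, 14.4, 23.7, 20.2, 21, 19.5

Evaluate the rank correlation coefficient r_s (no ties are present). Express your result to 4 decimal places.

Rank s: 4, 7, 5, 1, 2, 6, 8, 3
Rank t: 3, 8, 2, 1, 7, 5, 6, 4
d = rank(s) − rank(t): 1, -1, 3, 0, -5, 1, 2, -1; Σd² = 42
ρ = 1 − 6Σd² / [n(n²−1)] = 1 − 6×42 / (8×63) = 1 − 252/504 ≈ 0.5000

0.5000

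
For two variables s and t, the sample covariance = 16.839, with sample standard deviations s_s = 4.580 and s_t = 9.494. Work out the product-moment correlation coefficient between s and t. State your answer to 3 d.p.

r = Cov(s,t) / (s_s · s_t) = 16.839 / (4.580 × 9.494)
  = 16.839 / 43.4825 ≈ 0.387

0.387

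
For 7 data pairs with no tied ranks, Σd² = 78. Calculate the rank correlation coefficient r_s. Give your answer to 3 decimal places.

ρ = 1 − 6Σd² / [n(n²−1)] = 1 − 6×78 / (7×48)
  = 1 − 468/336 = 1 − 1.3929 ≈ -0.393

-0.393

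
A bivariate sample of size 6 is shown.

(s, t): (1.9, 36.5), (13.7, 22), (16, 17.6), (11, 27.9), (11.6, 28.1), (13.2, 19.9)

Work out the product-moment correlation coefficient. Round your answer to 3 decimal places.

-0.942

n = 6, Σs = 67.4, Σt = 152, Σs² = 877.1, Σt² = 4090.04, Σst = 1547.89
nΣst − ΣsΣt = 9287.34 − 10244.8 = -957.46
nΣs² − (Σs)² = 5262.6 − 4542.76 = 719.84; nΣt² − (Σt)² = 24540.24 − 23104 = 1436.24
r = -957.46 / √(719.84 × 1436.24) = -957.46 / 1016.7905 ≈ -0.942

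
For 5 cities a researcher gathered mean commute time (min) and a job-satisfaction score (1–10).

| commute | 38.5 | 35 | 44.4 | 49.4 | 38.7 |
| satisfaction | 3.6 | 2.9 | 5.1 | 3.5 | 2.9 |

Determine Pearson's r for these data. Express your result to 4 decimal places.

0.4917

n = 5, Σx = 206, Σy = 18, Σx² = 8616.66, Σy² = 68.04, Σxy = 751.67
nΣxy − ΣxΣy = 3758.35 − 3708 = 50.35
nΣx² − (Σx)² = 43083.3 − 42436 = 647.3; nΣy² − (Σy)² = 340.2 − 324 = 16.2
r = 50.35 / √(647.3 × 16.2) = 50.35 / 102.4024 ≈ 0.4917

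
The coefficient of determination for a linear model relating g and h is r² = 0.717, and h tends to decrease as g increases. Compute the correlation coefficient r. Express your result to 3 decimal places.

|r| = √0.717 = 0.847
The association is negative, so r = −0.847.

-0.847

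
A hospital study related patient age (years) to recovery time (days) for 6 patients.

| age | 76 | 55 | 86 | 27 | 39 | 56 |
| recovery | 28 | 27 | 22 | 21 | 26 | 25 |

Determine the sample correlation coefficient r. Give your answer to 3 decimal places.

n = 6, Σx = 339, Σy = 149, Σx² = 21583, Σy² = 3739, Σxy = 8486
nΣxy − ΣxΣy = 50916 − 50511 = 405
nΣx² − (Σx)² = 129498 − 114921 = 14577; nΣy² − (Σy)² = 22434 − 22201 = 233
r = 405 / √(14577 × 233) = 405 / 1842.9436 ≈ 0.220

0.220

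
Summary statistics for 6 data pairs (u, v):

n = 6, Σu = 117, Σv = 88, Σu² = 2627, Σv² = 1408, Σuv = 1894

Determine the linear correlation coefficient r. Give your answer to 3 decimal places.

0.884

r = (nΣuv − ΣuΣv) / √[(nΣu² − (Σu)²)(nΣv² − (Σv)²)]
Numerator: 6×1894 − 117×88 = 1068
Denominator: √[(15762 − 13689)(8448 − 7744)] = √[2073 × 704] = 1208.0530
r = 1068 / 1208.0530 ≈ 0.884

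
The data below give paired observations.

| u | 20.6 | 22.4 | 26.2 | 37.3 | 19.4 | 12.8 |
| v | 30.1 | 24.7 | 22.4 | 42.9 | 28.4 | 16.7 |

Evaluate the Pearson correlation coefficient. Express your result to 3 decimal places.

n = 6, Σu = 138.7, Σv = 165.2, Σu² = 3544.05, Σv² = 4943.72, Σuv = 4125.11
nΣuv − ΣuΣv = 24750.66 − 22913.24 = 1837.42
nΣu² − (Σu)² = 21264.3 − 19237.69 = 2026.61; nΣv² − (Σv)² = 29662.32 − 27291.04 = 2371.28
r = 1837.42 / √(2026.61 × 2371.28) = 1837.42 / 2192.1815 ≈ 0.838

0.838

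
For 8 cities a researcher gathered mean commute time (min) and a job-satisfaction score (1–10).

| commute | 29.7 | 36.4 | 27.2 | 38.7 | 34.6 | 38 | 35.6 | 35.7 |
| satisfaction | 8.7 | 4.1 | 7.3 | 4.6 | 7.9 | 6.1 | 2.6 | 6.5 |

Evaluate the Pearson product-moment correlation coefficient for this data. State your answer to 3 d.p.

-0.595

n = 8, Σx = 275.9, Σy = 47.8, Σx² = 9627.59, Σy² = 315.58, Σxy = 1613.96
nΣxy − ΣxΣy = 12911.68 − 13188.02 = -276.34
nΣx² − (Σx)² = 77020.72 − 76120.81 = 899.91; nΣy² − (Σy)² = 2524.64 − 2284.84 = 239.8
r = -276.34 / √(899.91 × 239.8) = -276.34 / 464.5411 ≈ -0.595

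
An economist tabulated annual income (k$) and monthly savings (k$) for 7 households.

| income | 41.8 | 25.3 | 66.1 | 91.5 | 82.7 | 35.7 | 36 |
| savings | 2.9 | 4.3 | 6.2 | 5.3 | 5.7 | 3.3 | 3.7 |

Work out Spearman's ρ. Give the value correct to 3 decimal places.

Rank income: 4, 1, 5, 7, 6, 2, 3
Rank savings: 1, 4, 7, 5, 6, 2, 3
d = rank(income) − rank(savings): 3, -3, -2, 2, 0, 0, 0; Σd² = 26
ρ = 1 − 6Σd² / [n(n²−1)] = 1 − 6×26 / (7×48) = 1 − 156/336 ≈ 0.536

0.536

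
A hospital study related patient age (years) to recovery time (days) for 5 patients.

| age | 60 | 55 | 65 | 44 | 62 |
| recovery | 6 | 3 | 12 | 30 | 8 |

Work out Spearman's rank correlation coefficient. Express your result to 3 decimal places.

Rank age: 3, 2, 5, 1, 4
Rank recovery: 2, 1, 4, 5, 3
d = rank(age) − rank(recovery): 1, 1, 1, -4, 1; Σd² = 20
ρ = 1 − 6Σd² / [n(n²−1)] = 1 − 6×20 / (5×24) = 1 − 120/120 ≈ 0.000

0.000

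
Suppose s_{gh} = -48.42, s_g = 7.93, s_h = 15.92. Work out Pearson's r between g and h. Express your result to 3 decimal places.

r = Cov(g,h) / (s_g · s_h) = -48.42 / (7.93 × 15.92)
  = -48.42 / 126.2456 ≈ -0.384

-0.384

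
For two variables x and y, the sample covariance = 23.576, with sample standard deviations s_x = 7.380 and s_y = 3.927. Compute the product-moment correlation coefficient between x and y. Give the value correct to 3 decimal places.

r = Cov(x,y) / (s_x · s_y) = 23.576 / (7.380 × 3.927)
  = 23.576 / 28.9813 ≈ 0.813

0.813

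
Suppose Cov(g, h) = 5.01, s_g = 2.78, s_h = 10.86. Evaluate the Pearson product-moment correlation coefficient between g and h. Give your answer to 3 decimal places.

r = Cov(g,h) / (s_g · s_h) = 5.01 / (2.78 × 10.86)
  = 5.01 / 30.1908 ≈ 0.166

0.166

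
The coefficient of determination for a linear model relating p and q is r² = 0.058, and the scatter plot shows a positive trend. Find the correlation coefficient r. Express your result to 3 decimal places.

|r| = √0.058 = 0.241
The association is positive, so r = 0.241.

0.241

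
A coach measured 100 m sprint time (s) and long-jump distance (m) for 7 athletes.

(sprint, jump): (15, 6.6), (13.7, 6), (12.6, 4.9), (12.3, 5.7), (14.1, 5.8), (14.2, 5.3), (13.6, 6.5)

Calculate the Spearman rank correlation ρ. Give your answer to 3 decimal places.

Rank sprint: 7, 4, 2, 1, 5, 6, 3
Rank jump: 7, 5, 1, 3, 4, 2, 6
d = rank(sprint) − rank(jump): 0, -1, 1, -2, 1, 4, -3; Σd² = 32
ρ = 1 − 6Σd² / [n(n²−1)] = 1 − 6×32 / (7×48) = 1 − 192/336 ≈ 0.429

0.429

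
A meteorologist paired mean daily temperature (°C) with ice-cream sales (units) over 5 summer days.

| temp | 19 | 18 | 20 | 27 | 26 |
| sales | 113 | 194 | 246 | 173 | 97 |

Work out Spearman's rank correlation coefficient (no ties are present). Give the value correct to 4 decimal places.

-0.3000

Rank temp: 2, 1, 3, 5, 4
Rank sales: 2, 4, 5, 3, 1
d = rank(temp) − rank(sales): 0, -3, -2, 2, 3; Σd² = 26
ρ = 1 − 6Σd² / [n(n²−1)] = 1 − 6×26 / (5×24) = 1 − 156/120 ≈ -0.3000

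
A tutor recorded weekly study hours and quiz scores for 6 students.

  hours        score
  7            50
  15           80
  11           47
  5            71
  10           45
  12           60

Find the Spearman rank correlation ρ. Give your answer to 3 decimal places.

0.257

Rank hours: 2, 6, 4, 1, 3, 5
Rank score: 3, 6, 2, 5, 1, 4
d = rank(hours) − rank(score): -1, 0, 2, -4, 2, 1; Σd² = 26
ρ = 1 − 6Σd² / [n(n²−1)] = 1 − 6×26 / (6×35) = 1 − 156/210 ≈ 0.257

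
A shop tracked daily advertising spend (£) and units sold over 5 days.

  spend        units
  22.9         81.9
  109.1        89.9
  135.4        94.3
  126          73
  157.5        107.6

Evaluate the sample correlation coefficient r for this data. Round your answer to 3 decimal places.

n = 5, Σx = 550.9, Σy = 446.7, Σx² = 71442.63, Σy² = 40588.87, Σxy = 50596.82
nΣxy − ΣxΣy = 252984.1 − 246087.03 = 6897.07
nΣx² − (Σx)² = 357213.15 − 303490.81 = 53722.34; nΣy² − (Σy)² = 202944.35 − 199540.89 = 3403.46
r = 6897.07 / √(53722.34 × 3403.46) = 6897.07 / 13521.9021 ≈ 0.510

0.510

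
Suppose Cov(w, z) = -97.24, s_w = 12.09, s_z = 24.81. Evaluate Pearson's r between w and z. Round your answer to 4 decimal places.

-0.3242

r = Cov(w,z) / (s_w · s_z) = -97.24 / (12.09 × 24.81)
  = -97.24 / 299.9529 ≈ -0.3242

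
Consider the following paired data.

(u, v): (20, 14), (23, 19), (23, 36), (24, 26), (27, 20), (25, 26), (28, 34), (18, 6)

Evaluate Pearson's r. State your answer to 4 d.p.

n = 8, Σu = 188, Σv = 181, Σu² = 4496, Σv² = 4797, Σuv = 4419
nΣuv − ΣuΣv = 35352 − 34028 = 1324
nΣu² − (Σu)² = 35968 − 35344 = 624; nΣv² − (Σv)² = 38376 − 32761 = 5615
r = 1324 / √(624 × 5615) = 1324 / 1871.8333 ≈ 0.7073

0.7073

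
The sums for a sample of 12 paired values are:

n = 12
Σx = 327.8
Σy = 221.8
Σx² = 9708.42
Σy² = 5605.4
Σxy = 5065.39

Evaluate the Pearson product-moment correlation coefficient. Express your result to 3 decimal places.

r = (nΣxy − ΣxΣy) / √[(nΣx² − (Σx)²)(nΣy² − (Σy)²)]
Numerator: 12×5065.39 − 327.8×221.8 = -11921.36
Denominator: √[(116501.04 − 107452.84)(67264.8 − 49195.24)] = √[9048.2 × 18069.56] = 12786.5943
r = -11921.36 / 12786.5943 ≈ -0.932

-0.932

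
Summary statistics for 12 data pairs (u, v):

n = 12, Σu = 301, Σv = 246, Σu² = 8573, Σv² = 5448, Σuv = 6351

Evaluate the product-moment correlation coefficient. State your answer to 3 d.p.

r = (nΣuv − ΣuΣv) / √[(nΣu² − (Σu)²)(nΣv² − (Σv)²)]
Numerator: 12×6351 − 301×246 = 2166
Denominator: √[(102876 − 90601)(65376 − 60516)] = √[12275 × 4860] = 7723.7620
r = 2166 / 7723.7620 ≈ 0.280

0.280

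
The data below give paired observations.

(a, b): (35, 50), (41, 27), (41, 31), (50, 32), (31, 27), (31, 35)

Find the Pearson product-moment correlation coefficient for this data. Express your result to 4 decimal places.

-0.1899

n = 6, Σa = 229, Σb = 202, Σa² = 9009, Σb² = 7168, Σab = 7650
nΣab − ΣaΣb = 45900 − 46258 = -358
nΣa² − (Σa)² = 54054 − 52441 = 1613; nΣb² − (Σb)² = 43008 − 40804 = 2204
r = -358 / √(1613 × 2204) = -358 / 1885.4846 ≈ -0.1899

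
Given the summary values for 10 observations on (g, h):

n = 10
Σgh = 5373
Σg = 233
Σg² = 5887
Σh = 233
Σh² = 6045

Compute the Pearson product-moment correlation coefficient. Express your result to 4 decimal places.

-0.1052

r = (nΣgh − ΣgΣh) / √[(nΣg² − (Σg)²)(nΣh² − (Σh)²)]
Numerator: 10×5373 − 233×233 = -559
Denominator: √[(58870 − 54289)(60450 − 54289)] = √[4581 × 6161] = 5312.5833
r = -559 / 5312.5833 ≈ -0.1052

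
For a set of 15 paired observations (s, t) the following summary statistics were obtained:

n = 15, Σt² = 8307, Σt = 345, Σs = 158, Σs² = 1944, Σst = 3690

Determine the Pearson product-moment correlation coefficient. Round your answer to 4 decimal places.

0.1736

r = (nΣst − ΣsΣt) / √[(nΣs² − (Σs)²)(nΣt² − (Σt)²)]
Numerator: 15×3690 − 158×345 = 840
Denominator: √[(29160 − 24964)(124605 − 119025)] = √[4196 × 5580] = 4838.7684
r = 840 / 4838.7684 ≈ 0.1736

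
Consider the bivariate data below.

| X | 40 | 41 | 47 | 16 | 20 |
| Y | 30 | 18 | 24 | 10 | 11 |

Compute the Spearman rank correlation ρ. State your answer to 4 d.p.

Rank X: 3, 4, 5, 1, 2
Rank Y: 5, 3, 4, 1, 2
d = rank(X) − rank(Y): -2, 1, 1, 0, 0; Σd² = 6
ρ = 1 − 6Σd² / [n(n²−1)] = 1 − 6×6 / (5×24) = 1 − 36/120 ≈ 0.7000

0.7000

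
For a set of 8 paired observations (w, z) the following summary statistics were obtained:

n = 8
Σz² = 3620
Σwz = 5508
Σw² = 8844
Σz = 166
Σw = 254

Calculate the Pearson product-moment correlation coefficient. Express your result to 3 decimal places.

r = (nΣwz − ΣwΣz) / √[(nΣw² − (Σw)²)(nΣz² − (Σz)²)]
Numerator: 8×5508 − 254×166 = 1900
Denominator: √[(70752 − 64516)(28960 − 27556)] = √[6236 × 1404] = 2958.9431
r = 1900 / 2958.9431 ≈ 0.642

0.642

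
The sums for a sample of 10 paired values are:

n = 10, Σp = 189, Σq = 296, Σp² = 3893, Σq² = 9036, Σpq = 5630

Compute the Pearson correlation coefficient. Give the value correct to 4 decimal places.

r = (nΣpq − ΣpΣq) / √[(nΣp² − (Σp)²)(nΣq² − (Σq)²)]
Numerator: 10×5630 − 189×296 = 356
Denominator: √[(38930 − 35721)(90360 − 87616)] = √[3209 × 2744] = 2967.4056
r = 356 / 2967.4056 ≈ 0.1200

0.1200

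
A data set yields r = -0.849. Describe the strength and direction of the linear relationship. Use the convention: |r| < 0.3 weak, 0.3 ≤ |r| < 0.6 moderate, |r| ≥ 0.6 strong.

strong negative

r = -0.849 < 0 so the relationship is negative.
|r| = 0.849, which falls in the strong range.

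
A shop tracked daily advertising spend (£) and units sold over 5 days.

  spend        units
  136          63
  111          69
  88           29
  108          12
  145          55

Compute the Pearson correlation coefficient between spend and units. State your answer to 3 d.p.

0.558

n = 5, Σx = 588, Σy = 228, Σx² = 71250, Σy² = 12740, Σxy = 28050
nΣxy − ΣxΣy = 140250 − 134064 = 6186
nΣx² − (Σx)² = 356250 − 345744 = 10506; nΣy² − (Σy)² = 63700 − 51984 = 11716
r = 6186 / √(10506 × 11716) = 6186 / 11094.5165 ≈ 0.558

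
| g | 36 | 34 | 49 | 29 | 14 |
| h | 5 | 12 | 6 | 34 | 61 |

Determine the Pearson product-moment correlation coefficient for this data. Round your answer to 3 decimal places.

n = 5, Σg = 162, Σh = 118, Σg² = 5890, Σh² = 5082, Σgh = 2722
nΣgh − ΣgΣh = 13610 − 19116 = -5506
nΣg² − (Σg)² = 29450 − 26244 = 3206; nΣh² − (Σh)² = 25410 − 13924 = 11486
r = -5506 / √(3206 × 11486) = -5506 / 6068.2877 ≈ -0.907

-0.907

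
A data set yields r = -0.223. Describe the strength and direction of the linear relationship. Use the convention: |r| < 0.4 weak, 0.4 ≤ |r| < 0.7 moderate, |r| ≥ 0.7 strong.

weak negative

r = -0.223 < 0 so the relationship is negative.
|r| = 0.223, which falls in the weak range.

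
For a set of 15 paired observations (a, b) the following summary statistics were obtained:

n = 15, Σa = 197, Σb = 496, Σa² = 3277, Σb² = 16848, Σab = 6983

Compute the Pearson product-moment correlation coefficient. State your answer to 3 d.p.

r = (nΣab − ΣaΣb) / √[(nΣa² − (Σa)²)(nΣb² − (Σb)²)]
Numerator: 15×6983 − 197×496 = 7033
Denominator: √[(49155 − 38809)(252720 − 246016)] = √[10346 × 6704] = 8328.2402
r = 7033 / 8328.2402 ≈ 0.844

0.844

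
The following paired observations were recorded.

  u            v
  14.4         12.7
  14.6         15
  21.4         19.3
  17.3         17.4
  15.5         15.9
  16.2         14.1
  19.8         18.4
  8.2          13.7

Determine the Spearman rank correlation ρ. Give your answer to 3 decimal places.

Rank u: 2, 3, 8, 6, 4, 5, 7, 1
Rank v: 1, 4, 8, 6, 5, 3, 7, 2
d = rank(u) − rank(v): 1, -1, 0, 0, -1, 2, 0, -1; Σd² = 8
ρ = 1 − 6Σd² / [n(n²−1)] = 1 − 6×8 / (8×63) = 1 − 48/504 ≈ 0.905

0.905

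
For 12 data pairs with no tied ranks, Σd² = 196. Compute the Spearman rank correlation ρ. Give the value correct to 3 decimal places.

0.315

ρ = 1 − 6Σd² / [n(n²−1)] = 1 − 6×196 / (12×143)
  = 1 − 1176/1716 = 1 − 0.6853 ≈ 0.315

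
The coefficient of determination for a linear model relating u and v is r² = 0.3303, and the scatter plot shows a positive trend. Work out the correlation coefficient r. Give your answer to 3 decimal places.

0.575

|r| = √0.3303 = 0.575
The association is positive, so r = 0.575.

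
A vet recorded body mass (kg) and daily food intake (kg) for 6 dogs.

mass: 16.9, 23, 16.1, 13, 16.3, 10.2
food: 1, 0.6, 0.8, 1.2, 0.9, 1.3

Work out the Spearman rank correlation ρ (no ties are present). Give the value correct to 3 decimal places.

Rank mass: 5, 6, 3, 2, 4, 1
Rank food: 4, 1, 2, 5, 3, 6
d = rank(mass) − rank(food): 1, 5, 1, -3, 1, -5; Σd² = 62
ρ = 1 − 6Σd² / [n(n²−1)] = 1 − 6×62 / (6×35) = 1 − 372/210 ≈ -0.771

-0.771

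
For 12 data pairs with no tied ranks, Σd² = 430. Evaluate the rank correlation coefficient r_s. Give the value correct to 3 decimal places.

ρ = 1 − 6Σd² / [n(n²−1)] = 1 − 6×430 / (12×143)
  = 1 − 2580/1716 = 1 − 1.5035 ≈ -0.503

-0.503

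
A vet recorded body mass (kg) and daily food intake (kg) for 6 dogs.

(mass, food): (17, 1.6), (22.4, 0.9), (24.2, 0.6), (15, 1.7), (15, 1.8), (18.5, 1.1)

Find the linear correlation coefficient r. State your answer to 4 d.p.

n = 6, Σx = 112.1, Σy = 7.7, Σx² = 2168.65, Σy² = 11.07, Σxy = 134.73
nΣxy − ΣxΣy = 808.38 − 863.17 = -54.79
nΣx² − (Σx)² = 13011.9 − 12566.41 = 445.49; nΣy² − (Σy)² = 66.42 − 59.29 = 7.13
r = -54.79 / √(445.49 × 7.13) = -54.79 / 56.3591 ≈ -0.9722

-0.9722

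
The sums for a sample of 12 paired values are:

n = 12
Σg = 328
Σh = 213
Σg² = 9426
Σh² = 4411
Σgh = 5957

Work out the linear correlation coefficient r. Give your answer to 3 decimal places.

r = (nΣgh − ΣgΣh) / √[(nΣg² − (Σg)²)(nΣh² − (Σh)²)]
Numerator: 12×5957 − 328×213 = 1620
Denominator: √[(113112 − 107584)(52932 − 45369)] = √[5528 × 7563] = 6465.9310
r = 1620 / 6465.9310 ≈ 0.251

0.251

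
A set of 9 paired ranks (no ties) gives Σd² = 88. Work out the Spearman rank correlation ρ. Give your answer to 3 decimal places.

ρ = 1 − 6Σd² / [n(n²−1)] = 1 − 6×88 / (9×80)
  = 1 − 528/720 = 1 − 0.7333 ≈ 0.267

0.267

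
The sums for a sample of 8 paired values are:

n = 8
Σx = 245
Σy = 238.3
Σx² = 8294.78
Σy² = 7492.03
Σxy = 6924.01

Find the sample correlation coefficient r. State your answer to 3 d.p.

-0.670

r = (nΣxy − ΣxΣy) / √[(nΣx² − (Σx)²)(nΣy² − (Σy)²)]
Numerator: 8×6924.01 − 245×238.3 = -2991.42
Denominator: √[(66358.24 − 60025)(59936.24 − 56786.89)] = √[6333.24 × 3149.35] = 4466.0485
r = -2991.42 / 4466.0485 ≈ -0.670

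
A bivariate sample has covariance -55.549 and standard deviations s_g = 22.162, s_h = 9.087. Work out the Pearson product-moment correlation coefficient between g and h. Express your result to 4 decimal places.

-0.2758

r = Cov(g,h) / (s_g · s_h) = -55.549 / (22.162 × 9.087)
  = -55.549 / 201.3861 ≈ -0.2758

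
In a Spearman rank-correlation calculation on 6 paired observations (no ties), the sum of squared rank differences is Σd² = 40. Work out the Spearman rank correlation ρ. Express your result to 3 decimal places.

ρ = 1 − 6Σd² / [n(n²−1)] = 1 − 6×40 / (6×35)
  = 1 − 240/210 = 1 − 1.1429 ≈ -0.143

-0.143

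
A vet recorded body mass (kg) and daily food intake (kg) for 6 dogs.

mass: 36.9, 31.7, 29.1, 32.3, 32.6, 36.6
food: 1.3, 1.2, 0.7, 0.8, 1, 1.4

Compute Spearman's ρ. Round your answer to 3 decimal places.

Rank mass: 6, 2, 1, 3, 4, 5
Rank food: 5, 4, 1, 2, 3, 6
d = rank(mass) − rank(food): 1, -2, 0, 1, 1, -1; Σd² = 8
ρ = 1 − 6Σd² / [n(n²−1)] = 1 − 6×8 / (6×35) = 1 − 48/210 ≈ 0.771

0.771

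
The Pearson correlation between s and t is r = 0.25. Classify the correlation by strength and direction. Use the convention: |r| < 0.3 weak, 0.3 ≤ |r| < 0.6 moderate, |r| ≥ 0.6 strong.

r = 0.25 > 0 so the relationship is positive.
|r| = 0.25, which falls in the weak range.

weak positive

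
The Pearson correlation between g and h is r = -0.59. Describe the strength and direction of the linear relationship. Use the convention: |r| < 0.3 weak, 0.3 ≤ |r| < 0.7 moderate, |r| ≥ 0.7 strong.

moderate negative

r = -0.59 < 0 so the relationship is negative.
|r| = 0.59, which falls in the moderate range.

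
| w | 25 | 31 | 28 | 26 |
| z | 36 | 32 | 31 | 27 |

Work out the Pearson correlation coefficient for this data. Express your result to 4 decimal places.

n = 4, Σw = 110, Σz = 126, Σw² = 3046, Σz² = 4010, Σwz = 3462
nΣwz − ΣwΣz = 13848 − 13860 = -12
nΣw² − (Σw)² = 12184 − 12100 = 84; nΣz² − (Σz)² = 16040 − 15876 = 164
r = -12 / √(84 × 164) = -12 / 117.3712 ≈ -0.1022

-0.1022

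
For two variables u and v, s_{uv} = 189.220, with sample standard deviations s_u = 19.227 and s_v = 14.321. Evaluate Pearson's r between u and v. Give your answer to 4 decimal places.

r = Cov(u,v) / (s_u · s_v) = 189.220 / (19.227 × 14.321)
  = 189.220 / 275.3499 ≈ 0.6872

0.6872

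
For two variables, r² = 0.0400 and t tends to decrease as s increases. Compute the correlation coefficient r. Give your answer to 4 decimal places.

-0.2000

|r| = √0.0400 = 0.2000
The association is negative, so r = −0.2000.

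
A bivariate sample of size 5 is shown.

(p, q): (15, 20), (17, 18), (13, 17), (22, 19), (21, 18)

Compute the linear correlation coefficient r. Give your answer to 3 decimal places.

n = 5, Σp = 88, Σq = 92, Σp² = 1608, Σq² = 1698, Σpq = 1623
nΣpq − ΣpΣq = 8115 − 8096 = 19
nΣp² − (Σp)² = 8040 − 7744 = 296; nΣq² − (Σq)² = 8490 − 8464 = 26
r = 19 / √(296 × 26) = 19 / 87.7268 ≈ 0.217

0.217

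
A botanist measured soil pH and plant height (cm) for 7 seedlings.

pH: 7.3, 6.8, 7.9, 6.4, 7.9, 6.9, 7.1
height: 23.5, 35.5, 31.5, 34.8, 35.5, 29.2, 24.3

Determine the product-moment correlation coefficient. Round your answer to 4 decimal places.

-0.0531

n = 7, Σx = 50.3, Σy = 214.3, Σx² = 363.33, Σy² = 6719.17, Σxy = 1538.98
nΣxy − ΣxΣy = 10772.86 − 10779.29 = -6.43
nΣx² − (Σx)² = 2543.31 − 2530.09 = 13.22; nΣy² − (Σy)² = 47034.19 − 45924.49 = 1109.7
r = -6.43 / √(13.22 × 1109.7) = -6.43 / 121.1207 ≈ -0.0531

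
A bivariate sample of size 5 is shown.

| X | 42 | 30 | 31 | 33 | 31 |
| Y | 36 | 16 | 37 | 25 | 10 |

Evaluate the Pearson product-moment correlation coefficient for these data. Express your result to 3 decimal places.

n = 5, ΣX = 167, ΣY = 124, ΣX² = 5675, ΣY² = 3646, ΣXY = 4274
nΣXY − ΣXΣY = 21370 − 20708 = 662
nΣX² − (ΣX)² = 28375 − 27889 = 486; nΣY² − (ΣY)² = 18230 − 15376 = 2854
r = 662 / √(486 × 2854) = 662 / 1177.7283 ≈ 0.562

0.562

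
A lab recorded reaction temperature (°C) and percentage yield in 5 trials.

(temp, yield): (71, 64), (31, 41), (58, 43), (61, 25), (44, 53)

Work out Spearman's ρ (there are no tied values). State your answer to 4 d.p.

0.3000

Rank temp: 5, 1, 3, 4, 2
Rank yield: 5, 2, 3, 1, 4
d = rank(temp) − rank(yield): 0, -1, 0, 3, -2; Σd² = 14
ρ = 1 − 6Σd² / [n(n²−1)] = 1 − 6×14 / (5×24) = 1 − 84/120 ≈ 0.3000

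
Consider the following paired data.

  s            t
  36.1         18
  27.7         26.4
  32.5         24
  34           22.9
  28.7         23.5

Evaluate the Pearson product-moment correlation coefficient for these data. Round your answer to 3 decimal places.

n = 5, Σs = 159, Σt = 114.8, Σs² = 5106.44, Σt² = 2673.62, Σst = 3614.13
nΣst − ΣsΣt = 18070.65 − 18253.2 = -182.55
nΣs² − (Σs)² = 25532.2 − 25281 = 251.2; nΣt² − (Σt)² = 13368.1 − 13179.04 = 189.06
r = -182.55 / √(251.2 × 189.06) = -182.55 / 217.9263 ≈ -0.838

-0.838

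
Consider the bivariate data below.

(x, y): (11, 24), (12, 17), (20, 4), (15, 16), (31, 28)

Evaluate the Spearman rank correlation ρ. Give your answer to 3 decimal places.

Rank x: 1, 2, 4, 3, 5
Rank y: 4, 3, 1, 2, 5
d = rank(x) − rank(y): -3, -1, 3, 1, 0; Σd² = 20
ρ = 1 − 6Σd² / [n(n²−1)] = 1 − 6×20 / (5×24) = 1 − 120/120 ≈ 0.000

0.000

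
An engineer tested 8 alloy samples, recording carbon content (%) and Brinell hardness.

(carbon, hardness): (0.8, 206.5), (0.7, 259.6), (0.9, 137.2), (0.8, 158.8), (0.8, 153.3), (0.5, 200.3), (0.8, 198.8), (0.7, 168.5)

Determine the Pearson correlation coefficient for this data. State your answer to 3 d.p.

-0.459

n = 8, Σx = 6, Σy = 1483, Σx² = 4.6, Σy² = 285610.36, Σxy = 1097.22
nΣxy − ΣxΣy = 8777.76 − 8898 = -120.24
nΣx² − (Σx)² = 36.8 − 36 = 0.8; nΣy² − (Σy)² = 2284882.88 − 2199289 = 85593.88
r = -120.24 / √(0.8 × 85593.88) = -120.24 / 261.6775 ≈ -0.459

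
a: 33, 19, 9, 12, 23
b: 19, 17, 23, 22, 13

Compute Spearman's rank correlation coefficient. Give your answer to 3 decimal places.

-0.700

Rank a: 5, 3, 1, 2, 4
Rank b: 3, 2, 5, 4, 1
d = rank(a) − rank(b): 2, 1, -4, -2, 3; Σd² = 34
ρ = 1 − 6Σd² / [n(n²−1)] = 1 − 6×34 / (5×24) = 1 − 204/120 ≈ -0.700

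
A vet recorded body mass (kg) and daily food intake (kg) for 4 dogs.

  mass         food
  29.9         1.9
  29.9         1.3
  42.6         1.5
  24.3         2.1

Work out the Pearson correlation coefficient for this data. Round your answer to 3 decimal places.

-0.563

n = 4, Σx = 126.7, Σy = 6.8, Σx² = 4193.27, Σy² = 11.96, Σxy = 210.61
nΣxy − ΣxΣy = 842.44 − 861.56 = -19.12
nΣx² − (Σx)² = 16773.08 − 16052.89 = 720.19; nΣy² − (Σy)² = 47.84 − 46.24 = 1.6
r = -19.12 / √(720.19 × 1.6) = -19.12 / 33.9456 ≈ -0.563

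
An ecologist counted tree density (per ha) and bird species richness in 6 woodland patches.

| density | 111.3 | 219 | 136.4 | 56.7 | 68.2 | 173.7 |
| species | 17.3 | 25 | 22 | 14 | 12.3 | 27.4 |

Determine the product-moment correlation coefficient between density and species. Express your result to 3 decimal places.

0.919

n = 6, Σx = 765.3, Σy = 118, Σx² = 116991.47, Σy² = 2506.34, Σxy = 16793.33
nΣxy − ΣxΣy = 100759.98 − 90305.4 = 10454.58
nΣx² − (Σx)² = 701948.82 − 585684.09 = 116264.73; nΣy² − (Σy)² = 15038.04 − 13924 = 1114.04
r = 10454.58 / √(116264.73 × 1114.04) = 10454.58 / 11380.8418 ≈ 0.919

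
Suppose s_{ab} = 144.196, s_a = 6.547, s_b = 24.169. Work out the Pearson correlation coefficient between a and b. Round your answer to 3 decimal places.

r = Cov(a,b) / (s_a · s_b) = 144.196 / (6.547 × 24.169)
  = 144.196 / 158.2344 ≈ 0.911

0.911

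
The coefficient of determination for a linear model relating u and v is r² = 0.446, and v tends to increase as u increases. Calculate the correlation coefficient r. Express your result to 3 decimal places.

0.668

|r| = √0.446 = 0.668
The association is positive, so r = 0.668.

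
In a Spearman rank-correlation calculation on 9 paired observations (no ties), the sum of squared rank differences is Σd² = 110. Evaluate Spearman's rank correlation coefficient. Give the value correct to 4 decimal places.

0.0833

ρ = 1 − 6Σd² / [n(n²−1)] = 1 − 6×110 / (9×80)
  = 1 − 660/720 = 1 − 0.91667 ≈ 0.0833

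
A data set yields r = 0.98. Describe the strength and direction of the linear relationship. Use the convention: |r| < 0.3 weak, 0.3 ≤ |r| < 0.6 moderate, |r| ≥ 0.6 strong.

r = 0.98 > 0 so the relationship is positive.
|r| = 0.98, which falls in the strong range.

strong positive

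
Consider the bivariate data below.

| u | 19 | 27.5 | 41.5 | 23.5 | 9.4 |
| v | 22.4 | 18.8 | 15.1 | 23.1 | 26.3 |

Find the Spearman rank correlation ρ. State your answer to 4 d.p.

Rank u: 2, 4, 5, 3, 1
Rank v: 3, 2, 1, 4, 5
d = rank(u) − rank(v): -1, 2, 4, -1, -4; Σd² = 38
ρ = 1 − 6Σd² / [n(n²−1)] = 1 − 6×38 / (5×24) = 1 − 228/120 ≈ -0.9000

-0.9000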